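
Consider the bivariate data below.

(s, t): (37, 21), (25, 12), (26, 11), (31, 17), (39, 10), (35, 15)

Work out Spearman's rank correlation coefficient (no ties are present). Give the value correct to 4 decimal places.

Rank s: 5, 1, 2, 3, 6, 4
Rank t: 6, 3, 2, 5, 1, 4
d = rank(s) − rank(t): -1, -2, 0, -2, 5, 0; Σd² = 34
ρ = 1 − 6Σd² / [n(n²−1)] = 1 − 6×34 / (6×35) = 1 − 204/210 ≈ 0.0286

0.0286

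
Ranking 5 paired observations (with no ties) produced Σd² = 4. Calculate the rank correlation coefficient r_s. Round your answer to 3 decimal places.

0.800

ρ = 1 − 6Σd² / [n(n²−1)] = 1 − 6×4 / (5×24)
  = 1 − 24/120 = 1 − 0.2000 ≈ 0.800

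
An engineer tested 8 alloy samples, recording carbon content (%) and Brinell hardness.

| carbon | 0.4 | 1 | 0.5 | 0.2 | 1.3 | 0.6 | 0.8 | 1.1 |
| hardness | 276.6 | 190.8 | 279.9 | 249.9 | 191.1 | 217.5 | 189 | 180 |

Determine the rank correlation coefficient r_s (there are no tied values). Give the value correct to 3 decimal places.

-0.738

Rank carbon: 2, 6, 3, 1, 8, 4, 5, 7
Rank hardness: 7, 3, 8, 6, 4, 5, 2, 1
d = rank(carbon) − rank(hardness): -5, 3, -5, -5, 4, -1, 3, 6; Σd² = 146
ρ = 1 − 6Σd² / [n(n²−1)] = 1 − 6×146 / (8×63) = 1 − 876/504 ≈ -0.738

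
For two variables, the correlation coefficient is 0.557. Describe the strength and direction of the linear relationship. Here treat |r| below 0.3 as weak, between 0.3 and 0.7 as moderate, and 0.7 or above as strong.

moderate positive

r = 0.557 > 0 so the relationship is positive.
|r| = 0.557, which falls in the moderate range.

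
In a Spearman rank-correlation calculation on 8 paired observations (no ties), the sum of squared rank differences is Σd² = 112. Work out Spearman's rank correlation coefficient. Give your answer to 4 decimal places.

ρ = 1 − 6Σd² / [n(n²−1)] = 1 − 6×112 / (8×63)
  = 1 − 672/504 = 1 − 1.33333 ≈ -0.3333

-0.3333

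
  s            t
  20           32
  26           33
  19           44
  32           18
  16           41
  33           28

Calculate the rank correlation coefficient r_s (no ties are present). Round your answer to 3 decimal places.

-0.829

Rank s: 3, 4, 2, 5, 1, 6
Rank t: 3, 4, 6, 1, 5, 2
d = rank(s) − rank(t): 0, 0, -4, 4, -4, 4; Σd² = 64
ρ = 1 − 6Σd² / [n(n²−1)] = 1 − 6×64 / (6×35) = 1 − 384/210 ≈ -0.829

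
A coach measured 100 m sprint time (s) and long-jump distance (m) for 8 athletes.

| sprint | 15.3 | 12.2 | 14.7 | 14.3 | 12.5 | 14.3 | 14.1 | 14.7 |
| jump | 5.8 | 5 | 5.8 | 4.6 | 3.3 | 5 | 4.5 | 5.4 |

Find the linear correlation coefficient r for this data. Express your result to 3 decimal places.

n = 8, Σx = 112.1, Σy = 39.4, Σx² = 1579.15, Σy² = 198.74, Σxy = 556.36
nΣxy − ΣxΣy = 4450.88 − 4416.74 = 34.14
nΣx² − (Σx)² = 12633.2 − 12566.41 = 66.79; nΣy² − (Σy)² = 1589.92 − 1552.36 = 37.56
r = 34.14 / √(66.79 × 37.56) = 34.14 / 50.0862 ≈ 0.682

0.682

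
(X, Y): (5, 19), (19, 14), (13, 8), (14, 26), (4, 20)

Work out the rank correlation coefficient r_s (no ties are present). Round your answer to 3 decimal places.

Rank X: 2, 5, 3, 4, 1
Rank Y: 3, 2, 1, 5, 4
d = rank(X) − rank(Y): -1, 3, 2, -1, -3; Σd² = 24
ρ = 1 − 6Σd² / [n(n²−1)] = 1 − 6×24 / (5×24) = 1 − 144/120 ≈ -0.200

-0.200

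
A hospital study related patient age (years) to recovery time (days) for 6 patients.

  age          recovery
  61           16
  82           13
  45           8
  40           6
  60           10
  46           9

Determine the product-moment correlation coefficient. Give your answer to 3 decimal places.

0.733

n = 6, Σx = 334, Σy = 62, Σx² = 19786, Σy² = 706, Σxy = 3656
nΣxy − ΣxΣy = 21936 − 20708 = 1228
nΣx² − (Σx)² = 118716 − 111556 = 7160; nΣy² − (Σy)² = 4236 − 3844 = 392
r = 1228 / √(7160 × 392) = 1228 / 1675.3268 ≈ 0.733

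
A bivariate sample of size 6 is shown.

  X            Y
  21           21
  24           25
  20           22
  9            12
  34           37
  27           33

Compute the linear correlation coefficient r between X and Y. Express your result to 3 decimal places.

n = 6, ΣX = 135, ΣY = 150, ΣX² = 3383, ΣY² = 4152, ΣXY = 3738
nΣXY − ΣXΣY = 22428 − 20250 = 2178
nΣX² − (ΣX)² = 20298 − 18225 = 2073; nΣY² − (ΣY)² = 24912 − 22500 = 2412
r = 2178 / √(2073 × 2412) = 2178 / 2236.0850 ≈ 0.974

0.974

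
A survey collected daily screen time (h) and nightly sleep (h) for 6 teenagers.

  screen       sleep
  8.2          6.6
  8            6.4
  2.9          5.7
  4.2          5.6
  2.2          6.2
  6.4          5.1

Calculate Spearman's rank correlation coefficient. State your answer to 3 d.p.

0.429

Rank screen: 6, 5, 2, 3, 1, 4
Rank sleep: 6, 5, 3, 2, 4, 1
d = rank(screen) − rank(sleep): 0, 0, -1, 1, -3, 3; Σd² = 20
ρ = 1 − 6Σd² / [n(n²−1)] = 1 − 6×20 / (6×35) = 1 − 120/210 ≈ 0.429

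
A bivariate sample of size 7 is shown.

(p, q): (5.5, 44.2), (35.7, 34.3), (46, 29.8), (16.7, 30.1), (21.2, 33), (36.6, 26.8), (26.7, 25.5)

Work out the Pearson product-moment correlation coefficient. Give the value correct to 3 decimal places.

n = 7, Σp = 188.4, Σq = 223.7, Σp² = 6201.52, Σq² = 7381.67, Σpq = 5702.41
nΣpq − ΣpΣq = 39916.87 − 42145.08 = -2228.21
nΣp² − (Σp)² = 43410.64 − 35494.56 = 7916.08; nΣq² − (Σq)² = 51671.69 − 50041.69 = 1630
r = -2228.21 / √(7916.08 × 1630) = -2228.21 / 3592.1039 ≈ -0.620

-0.620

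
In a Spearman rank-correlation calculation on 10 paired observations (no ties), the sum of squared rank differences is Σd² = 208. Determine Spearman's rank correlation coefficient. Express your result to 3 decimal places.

-0.261

ρ = 1 − 6Σd² / [n(n²−1)] = 1 − 6×208 / (10×99)
  = 1 − 1248/990 = 1 − 1.2606 ≈ -0.261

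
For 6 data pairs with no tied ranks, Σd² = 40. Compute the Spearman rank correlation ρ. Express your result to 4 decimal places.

-0.1429

ρ = 1 − 6Σd² / [n(n²−1)] = 1 − 6×40 / (6×35)
  = 1 − 240/210 = 1 − 1.14286 ≈ -0.1429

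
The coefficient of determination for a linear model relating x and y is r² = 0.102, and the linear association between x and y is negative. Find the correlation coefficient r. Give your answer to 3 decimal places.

|r| = √0.102 = 0.319
The association is negative, so r = −0.319.

-0.319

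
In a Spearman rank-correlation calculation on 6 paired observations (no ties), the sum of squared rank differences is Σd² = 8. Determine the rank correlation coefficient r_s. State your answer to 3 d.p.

0.771

ρ = 1 − 6Σd² / [n(n²−1)] = 1 − 6×8 / (6×35)
  = 1 − 48/210 = 1 − 0.2286 ≈ 0.771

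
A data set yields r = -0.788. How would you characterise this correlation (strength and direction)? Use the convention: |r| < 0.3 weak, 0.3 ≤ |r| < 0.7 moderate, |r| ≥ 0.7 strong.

r = -0.788 < 0 so the relationship is negative.
|r| = 0.788, which falls in the strong range.

strong negative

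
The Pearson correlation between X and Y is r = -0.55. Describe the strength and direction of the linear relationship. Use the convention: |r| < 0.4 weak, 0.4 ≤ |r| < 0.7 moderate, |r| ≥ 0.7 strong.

moderate negative

r = -0.55 < 0 so the relationship is negative.
|r| = 0.55, which falls in the moderate range.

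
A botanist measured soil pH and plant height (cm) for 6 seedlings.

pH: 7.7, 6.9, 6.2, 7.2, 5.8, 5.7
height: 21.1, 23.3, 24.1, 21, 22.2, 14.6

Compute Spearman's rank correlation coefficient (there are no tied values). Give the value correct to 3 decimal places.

0.086

Rank pH: 6, 4, 3, 5, 2, 1
Rank height: 3, 5, 6, 2, 4, 1
d = rank(pH) − rank(height): 3, -1, -3, 3, -2, 0; Σd² = 32
ρ = 1 − 6Σd² / [n(n²−1)] = 1 − 6×32 / (6×35) = 1 − 192/210 ≈ 0.086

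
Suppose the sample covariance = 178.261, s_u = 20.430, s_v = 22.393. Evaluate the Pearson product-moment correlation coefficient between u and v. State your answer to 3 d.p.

r = Cov(u,v) / (s_u · s_v) = 178.261 / (20.430 × 22.393)
  = 178.261 / 457.4890 ≈ 0.390

0.390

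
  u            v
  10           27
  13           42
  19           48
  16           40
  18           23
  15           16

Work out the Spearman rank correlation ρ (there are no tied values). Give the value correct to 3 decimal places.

0.257

Rank u: 1, 2, 6, 4, 5, 3
Rank v: 3, 5, 6, 4, 2, 1
d = rank(u) − rank(v): -2, -3, 0, 0, 3, 2; Σd² = 26
ρ = 1 − 6Σd² / [n(n²−1)] = 1 − 6×26 / (6×35) = 1 − 156/210 ≈ 0.257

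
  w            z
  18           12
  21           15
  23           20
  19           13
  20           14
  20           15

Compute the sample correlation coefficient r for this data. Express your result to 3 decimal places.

0.965

n = 6, Σw = 121, Σz = 89, Σw² = 2455, Σz² = 1359, Σwz = 1818
nΣwz − ΣwΣz = 10908 − 10769 = 139
nΣw² − (Σw)² = 14730 − 14641 = 89; nΣz² − (Σz)² = 8154 − 7921 = 233
r = 139 / √(89 × 233) = 139 / 144.0035 ≈ 0.965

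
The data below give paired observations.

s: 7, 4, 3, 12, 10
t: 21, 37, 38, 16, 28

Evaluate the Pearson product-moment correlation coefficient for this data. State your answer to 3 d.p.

n = 5, Σs = 36, Σt = 140, Σs² = 318, Σt² = 4294, Σst = 881
nΣst − ΣsΣt = 4405 − 5040 = -635
nΣs² − (Σs)² = 1590 − 1296 = 294; nΣt² − (Σt)² = 21470 − 19600 = 1870
r = -635 / √(294 × 1870) = -635 / 741.4715 ≈ -0.856

-0.856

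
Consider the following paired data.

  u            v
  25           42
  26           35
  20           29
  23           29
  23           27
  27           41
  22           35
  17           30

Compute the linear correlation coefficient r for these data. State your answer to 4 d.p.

0.6467

n = 8, Σu = 183, Σv = 268, Σu² = 4261, Σv² = 9206, Σuv = 6215
nΣuv − ΣuΣv = 49720 − 49044 = 676
nΣu² − (Σu)² = 34088 − 33489 = 599; nΣv² − (Σv)² = 73648 − 71824 = 1824
r = 676 / √(599 × 1824) = 676 / 1045.2636 ≈ 0.6467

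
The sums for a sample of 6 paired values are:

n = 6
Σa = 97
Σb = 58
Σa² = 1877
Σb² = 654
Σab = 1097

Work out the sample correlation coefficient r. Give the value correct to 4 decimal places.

0.9385

r = (nΣab − ΣaΣb) / √[(nΣa² − (Σa)²)(nΣb² − (Σb)²)]
Numerator: 6×1097 − 97×58 = 956
Denominator: √[(11262 − 9409)(3924 − 3364)] = √[1853 × 560] = 1018.6658
r = 956 / 1018.6658 ≈ 0.9385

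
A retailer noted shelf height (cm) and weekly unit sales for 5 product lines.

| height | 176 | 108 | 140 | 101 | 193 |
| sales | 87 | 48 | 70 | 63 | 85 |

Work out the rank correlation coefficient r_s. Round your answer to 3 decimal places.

0.800

Rank height: 4, 2, 3, 1, 5
Rank sales: 5, 1, 3, 2, 4
d = rank(height) − rank(sales): -1, 1, 0, -1, 1; Σd² = 4
ρ = 1 − 6Σd² / [n(n²−1)] = 1 − 6×4 / (5×24) = 1 − 24/120 ≈ 0.800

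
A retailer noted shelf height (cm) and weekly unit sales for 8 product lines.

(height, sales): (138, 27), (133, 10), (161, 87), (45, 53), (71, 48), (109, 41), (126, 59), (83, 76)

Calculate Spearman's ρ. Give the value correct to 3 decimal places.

Rank height: 7, 6, 8, 1, 2, 4, 5, 3
Rank sales: 2, 1, 8, 5, 4, 3, 6, 7
d = rank(height) − rank(sales): 5, 5, 0, -4, -2, 1, -1, -4; Σd² = 88
ρ = 1 − 6Σd² / [n(n²−1)] = 1 − 6×88 / (8×63) = 1 − 528/504 ≈ -0.048

-0.048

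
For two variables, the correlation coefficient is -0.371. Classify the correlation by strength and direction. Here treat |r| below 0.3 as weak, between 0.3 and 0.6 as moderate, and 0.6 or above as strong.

r = -0.371 < 0 so the relationship is negative.
|r| = 0.371, which falls in the moderate range.

moderate negative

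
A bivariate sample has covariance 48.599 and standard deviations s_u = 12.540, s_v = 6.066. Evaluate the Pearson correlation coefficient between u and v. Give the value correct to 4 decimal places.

r = Cov(u,v) / (s_u · s_v) = 48.599 / (12.540 × 6.066)
  = 48.599 / 76.0676 ≈ 0.6389

0.6389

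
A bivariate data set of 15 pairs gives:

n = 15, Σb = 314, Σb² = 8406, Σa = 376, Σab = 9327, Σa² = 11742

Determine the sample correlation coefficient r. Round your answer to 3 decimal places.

r = (nΣab − ΣaΣb) / √[(nΣa² − (Σa)²)(nΣb² − (Σb)²)]
Numerator: 15×9327 − 376×314 = 21841
Denominator: √[(176130 − 141376)(126090 − 98596)] = √[34754 × 27494] = 30911.5913
r = 21841 / 30911.5913 ≈ 0.707

0.707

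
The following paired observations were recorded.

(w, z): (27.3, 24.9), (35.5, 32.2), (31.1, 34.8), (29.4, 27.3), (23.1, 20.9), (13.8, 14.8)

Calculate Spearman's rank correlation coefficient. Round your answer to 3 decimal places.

Rank w: 3, 6, 5, 4, 2, 1
Rank z: 3, 5, 6, 4, 2, 1
d = rank(w) − rank(z): 0, 1, -1, 0, 0, 0; Σd² = 2
ρ = 1 − 6Σd² / [n(n²−1)] = 1 − 6×2 / (6×35) = 1 − 12/210 ≈ 0.943

0.943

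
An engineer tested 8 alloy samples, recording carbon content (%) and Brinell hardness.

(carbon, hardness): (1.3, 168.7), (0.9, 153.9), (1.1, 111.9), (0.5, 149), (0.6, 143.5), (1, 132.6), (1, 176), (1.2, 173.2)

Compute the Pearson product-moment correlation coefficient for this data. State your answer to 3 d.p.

0.225

n = 8, Σx = 7.6, Σy = 1208.8, Σx² = 7.76, Σy² = 186016.76, Σxy = 1157.95
nΣxy − ΣxΣy = 9263.6 − 9186.88 = 76.72
nΣx² − (Σx)² = 62.08 − 57.76 = 4.32; nΣy² − (Σy)² = 1488134.08 − 1461197.44 = 26936.64
r = 76.72 / √(4.32 × 26936.64) = 76.72 / 341.1250 ≈ 0.225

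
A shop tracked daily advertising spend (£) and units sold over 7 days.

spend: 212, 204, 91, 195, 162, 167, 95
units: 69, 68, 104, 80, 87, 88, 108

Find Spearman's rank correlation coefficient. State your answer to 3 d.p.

-0.893

Rank spend: 7, 6, 1, 5, 3, 4, 2
Rank units: 2, 1, 6, 3, 4, 5, 7
d = rank(spend) − rank(units): 5, 5, -5, 2, -1, -1, -5; Σd² = 106
ρ = 1 − 6Σd² / [n(n²−1)] = 1 − 6×106 / (7×48) = 1 − 636/336 ≈ -0.893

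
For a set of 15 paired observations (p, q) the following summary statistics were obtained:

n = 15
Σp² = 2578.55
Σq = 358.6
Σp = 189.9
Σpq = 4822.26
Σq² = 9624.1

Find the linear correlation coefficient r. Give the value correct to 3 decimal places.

r = (nΣpq − ΣpΣq) / √[(nΣp² − (Σp)²)(nΣq² − (Σq)²)]
Numerator: 15×4822.26 − 189.9×358.6 = 4235.76
Denominator: √[(38678.25 − 36062.01)(144361.5 − 128593.96)] = √[2616.24 × 15767.54] = 6422.7462
r = 4235.76 / 6422.7462 ≈ 0.659

0.659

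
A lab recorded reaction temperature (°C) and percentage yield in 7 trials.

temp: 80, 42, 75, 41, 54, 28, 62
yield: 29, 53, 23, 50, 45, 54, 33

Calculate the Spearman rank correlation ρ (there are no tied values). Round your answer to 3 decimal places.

-0.929

Rank temp: 7, 3, 6, 2, 4, 1, 5
Rank yield: 2, 6, 1, 5, 4, 7, 3
d = rank(temp) − rank(yield): 5, -3, 5, -3, 0, -6, 2; Σd² = 108
ρ = 1 − 6Σd² / [n(n²−1)] = 1 − 6×108 / (7×48) = 1 − 648/336 ≈ -0.929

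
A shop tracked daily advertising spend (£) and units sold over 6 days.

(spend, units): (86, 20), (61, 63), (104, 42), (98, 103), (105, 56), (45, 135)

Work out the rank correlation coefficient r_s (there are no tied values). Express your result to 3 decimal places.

Rank spend: 3, 2, 5, 4, 6, 1
Rank units: 1, 4, 2, 5, 3, 6
d = rank(spend) − rank(units): 2, -2, 3, -1, 3, -5; Σd² = 52
ρ = 1 − 6Σd² / [n(n²−1)] = 1 − 6×52 / (6×35) = 1 − 312/210 ≈ -0.486

-0.486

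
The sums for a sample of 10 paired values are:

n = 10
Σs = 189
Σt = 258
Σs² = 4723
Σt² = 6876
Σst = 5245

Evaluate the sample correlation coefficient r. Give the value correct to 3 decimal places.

r = (nΣst − ΣsΣt) / √[(nΣs² − (Σs)²)(nΣt² − (Σt)²)]
Numerator: 10×5245 − 189×258 = 3688
Denominator: √[(47230 − 35721)(68760 − 66564)] = √[11509 × 2196] = 5027.3019
r = 3688 / 5027.3019 ≈ 0.734

0.734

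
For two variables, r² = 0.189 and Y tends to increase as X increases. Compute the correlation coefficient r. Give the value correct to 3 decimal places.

0.435

|r| = √0.189 = 0.435
The association is positive, so r = 0.435.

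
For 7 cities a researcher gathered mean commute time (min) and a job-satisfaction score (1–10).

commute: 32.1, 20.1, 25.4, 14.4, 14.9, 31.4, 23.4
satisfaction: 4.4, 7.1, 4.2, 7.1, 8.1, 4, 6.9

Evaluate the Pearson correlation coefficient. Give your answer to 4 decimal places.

-0.8876

n = 7, Σx = 161.7, Σy = 41.8, Σx² = 4042.47, Σy² = 267.04, Σxy = 900.62
nΣxy − ΣxΣy = 6304.34 − 6759.06 = -454.72
nΣx² − (Σx)² = 28297.29 − 26146.89 = 2150.4; nΣy² − (Σy)² = 1869.28 − 1747.24 = 122.04
r = -454.72 / √(2150.4 × 122.04) = -454.72 / 512.2839 ≈ -0.8876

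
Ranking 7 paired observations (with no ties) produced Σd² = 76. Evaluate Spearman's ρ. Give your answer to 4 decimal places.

-0.3571

ρ = 1 − 6Σd² / [n(n²−1)] = 1 − 6×76 / (7×48)
  = 1 − 456/336 = 1 − 1.35714 ≈ -0.3571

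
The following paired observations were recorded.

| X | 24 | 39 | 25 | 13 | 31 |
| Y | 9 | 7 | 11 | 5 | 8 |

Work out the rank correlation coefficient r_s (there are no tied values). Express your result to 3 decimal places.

Rank X: 2, 5, 3, 1, 4
Rank Y: 4, 2, 5, 1, 3
d = rank(X) − rank(Y): -2, 3, -2, 0, 1; Σd² = 18
ρ = 1 − 6Σd² / [n(n²−1)] = 1 − 6×18 / (5×24) = 1 − 108/120 ≈ 0.100

0.100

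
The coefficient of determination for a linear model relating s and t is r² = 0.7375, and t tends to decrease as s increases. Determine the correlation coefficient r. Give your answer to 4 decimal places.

-0.8588

|r| = √0.7375 = 0.8588
The association is negative, so r = −0.8588.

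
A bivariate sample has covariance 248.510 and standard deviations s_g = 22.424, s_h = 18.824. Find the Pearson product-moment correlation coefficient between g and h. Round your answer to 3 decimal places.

0.589

r = Cov(g,h) / (s_g · s_h) = 248.510 / (22.424 × 18.824)
  = 248.510 / 422.1094 ≈ 0.589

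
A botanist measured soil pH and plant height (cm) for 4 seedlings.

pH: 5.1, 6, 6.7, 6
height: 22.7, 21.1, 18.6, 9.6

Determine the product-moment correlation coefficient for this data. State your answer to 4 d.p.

n = 4, Σx = 23.8, Σy = 72, Σx² = 142.9, Σy² = 1398.62, Σxy = 424.59
nΣxy − ΣxΣy = 1698.36 − 1713.6 = -15.24
nΣx² − (Σx)² = 571.6 − 566.44 = 5.16; nΣy² − (Σy)² = 5594.48 − 5184 = 410.48
r = -15.24 / √(5.16 × 410.48) = -15.24 / 46.0226 ≈ -0.3311

-0.3311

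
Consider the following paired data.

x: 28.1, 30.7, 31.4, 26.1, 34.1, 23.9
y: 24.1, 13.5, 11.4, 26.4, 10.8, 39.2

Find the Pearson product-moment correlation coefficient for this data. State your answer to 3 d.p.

-0.954

n = 6, Σx = 174.3, Σy = 125.4, Σx² = 5133.29, Σy² = 3243.26, Σxy = 3443.82
nΣxy − ΣxΣy = 20662.92 − 21857.22 = -1194.3
nΣx² − (Σx)² = 30799.74 − 30380.49 = 419.25; nΣy² − (Σy)² = 19459.56 − 15725.16 = 3734.4
r = -1194.3 / √(419.25 × 3734.4) = -1194.3 / 1251.2582 ≈ -0.954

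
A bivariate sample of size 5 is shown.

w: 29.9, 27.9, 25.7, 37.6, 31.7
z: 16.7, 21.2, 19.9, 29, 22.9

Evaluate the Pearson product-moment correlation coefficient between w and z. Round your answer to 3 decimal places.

n = 5, Σw = 152.8, Σz = 109.7, Σw² = 4751.56, Σz² = 2489.75, Σwz = 3418.57
nΣwz − ΣwΣz = 17092.85 − 16762.16 = 330.69
nΣw² − (Σw)² = 23757.8 − 23347.84 = 409.96; nΣz² − (Σz)² = 12448.75 − 12034.09 = 414.66
r = 330.69 / √(409.96 × 414.66) = 330.69 / 412.3033 ≈ 0.802

0.802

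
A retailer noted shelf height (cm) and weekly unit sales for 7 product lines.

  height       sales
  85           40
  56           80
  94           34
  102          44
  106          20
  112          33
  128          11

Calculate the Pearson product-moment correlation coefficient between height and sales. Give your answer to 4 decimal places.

-0.9229

n = 7, Σx = 683, Σy = 262, Σx² = 69765, Σy² = 12702, Σxy = 22788
nΣxy − ΣxΣy = 159516 − 178946 = -19430
nΣx² − (Σx)² = 488355 − 466489 = 21866; nΣy² − (Σy)² = 88914 − 68644 = 20270
r = -19430 / √(21866 × 20270) = -19430 / 21052.8815 ≈ -0.9229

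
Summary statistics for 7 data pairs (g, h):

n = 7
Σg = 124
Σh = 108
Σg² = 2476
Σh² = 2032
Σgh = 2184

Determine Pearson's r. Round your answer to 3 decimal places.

0.847

r = (nΣgh − ΣgΣh) / √[(nΣg² − (Σg)²)(nΣh² − (Σh)²)]
Numerator: 7×2184 − 124×108 = 1896
Denominator: √[(17332 − 15376)(14224 − 11664)] = √[1956 × 2560] = 2237.7131
r = 1896 / 2237.7131 ≈ 0.847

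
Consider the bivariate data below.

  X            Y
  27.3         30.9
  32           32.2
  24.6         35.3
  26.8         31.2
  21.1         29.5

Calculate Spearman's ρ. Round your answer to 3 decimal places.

Rank X: 4, 5, 2, 3, 1
Rank Y: 2, 4, 5, 3, 1
d = rank(X) − rank(Y): 2, 1, -3, 0, 0; Σd² = 14
ρ = 1 − 6Σd² / [n(n²−1)] = 1 − 6×14 / (5×24) = 1 − 84/120 ≈ 0.300

0.300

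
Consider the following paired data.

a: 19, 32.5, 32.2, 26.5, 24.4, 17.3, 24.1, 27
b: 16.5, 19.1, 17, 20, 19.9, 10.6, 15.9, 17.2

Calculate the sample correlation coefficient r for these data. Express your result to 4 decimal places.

n = 8, Σa = 203, Σb = 136.2, Σa² = 5360.8, Σb² = 2383.08, Σab = 3528.18
nΣab − ΣaΣb = 28225.44 − 27648.6 = 576.84
nΣa² − (Σa)² = 42886.4 − 41209 = 1677.4; nΣb² − (Σb)² = 19064.64 − 18550.44 = 514.2
r = 576.84 / √(1677.4 × 514.2) = 576.84 / 928.7191 ≈ 0.6211

0.6211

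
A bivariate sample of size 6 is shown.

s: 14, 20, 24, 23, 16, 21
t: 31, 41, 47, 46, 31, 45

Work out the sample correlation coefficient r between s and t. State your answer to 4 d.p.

n = 6, Σs = 118, Σt = 241, Σs² = 2398, Σt² = 9953, Σst = 4881
nΣst − ΣsΣt = 29286 − 28438 = 848
nΣs² − (Σs)² = 14388 − 13924 = 464; nΣt² − (Σt)² = 59718 − 58081 = 1637
r = 848 / √(464 × 1637) = 848 / 871.5320 ≈ 0.9730

0.9730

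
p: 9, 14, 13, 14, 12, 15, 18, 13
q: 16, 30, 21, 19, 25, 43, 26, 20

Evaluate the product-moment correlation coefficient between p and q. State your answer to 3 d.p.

0.497

n = 8, Σp = 108, Σq = 200, Σp² = 1504, Σq² = 5508, Σpq = 2776
nΣpq − ΣpΣq = 22208 − 21600 = 608
nΣp² − (Σp)² = 12032 − 11664 = 368; nΣq² − (Σq)² = 44064 − 40000 = 4064
r = 608 / √(368 × 4064) = 608 / 1222.9276 ≈ 0.497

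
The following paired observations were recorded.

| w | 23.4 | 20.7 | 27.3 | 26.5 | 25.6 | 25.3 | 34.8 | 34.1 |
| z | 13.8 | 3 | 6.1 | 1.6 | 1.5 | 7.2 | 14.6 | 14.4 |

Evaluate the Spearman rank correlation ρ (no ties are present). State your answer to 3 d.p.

0.452

Rank w: 2, 1, 6, 5, 4, 3, 8, 7
Rank z: 6, 3, 4, 2, 1, 5, 8, 7
d = rank(w) − rank(z): -4, -2, 2, 3, 3, -2, 0, 0; Σd² = 46
ρ = 1 − 6Σd² / [n(n²−1)] = 1 − 6×46 / (8×63) = 1 − 276/504 ≈ 0.452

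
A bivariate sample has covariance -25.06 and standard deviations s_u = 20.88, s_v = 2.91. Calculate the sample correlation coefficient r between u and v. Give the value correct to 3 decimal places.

r = Cov(u,v) / (s_u · s_v) = -25.06 / (20.88 × 2.91)
  = -25.06 / 60.7608 ≈ -0.412

-0.412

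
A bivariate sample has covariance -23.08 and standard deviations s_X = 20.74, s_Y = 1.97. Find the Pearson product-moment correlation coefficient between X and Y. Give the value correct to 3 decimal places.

r = Cov(X,Y) / (s_X · s_Y) = -23.08 / (20.74 × 1.97)
  = -23.08 / 40.8578 ≈ -0.565

-0.565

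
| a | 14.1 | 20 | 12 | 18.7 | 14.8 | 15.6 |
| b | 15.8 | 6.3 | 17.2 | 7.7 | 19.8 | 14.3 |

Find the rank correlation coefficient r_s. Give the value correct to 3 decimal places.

Rank a: 2, 6, 1, 5, 3, 4
Rank b: 4, 1, 5, 2, 6, 3
d = rank(a) − rank(b): -2, 5, -4, 3, -3, 1; Σd² = 64
ρ = 1 − 6Σd² / [n(n²−1)] = 1 − 6×64 / (6×35) = 1 − 384/210 ≈ -0.829

-0.829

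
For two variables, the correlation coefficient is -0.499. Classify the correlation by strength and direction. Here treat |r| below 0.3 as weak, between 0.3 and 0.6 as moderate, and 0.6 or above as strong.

r = -0.499 < 0 so the relationship is negative.
|r| = 0.499, which falls in the moderate range.

moderate negative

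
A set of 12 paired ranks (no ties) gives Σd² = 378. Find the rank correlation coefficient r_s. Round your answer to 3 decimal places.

-0.322

ρ = 1 − 6Σd² / [n(n²−1)] = 1 − 6×378 / (12×143)
  = 1 − 2268/1716 = 1 − 1.3217 ≈ -0.322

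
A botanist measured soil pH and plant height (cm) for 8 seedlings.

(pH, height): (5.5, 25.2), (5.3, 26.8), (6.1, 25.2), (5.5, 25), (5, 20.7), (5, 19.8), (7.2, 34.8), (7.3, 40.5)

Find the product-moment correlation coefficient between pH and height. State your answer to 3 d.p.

n = 8, Σx = 46.9, Σy = 218, Σx² = 280.93, Σy² = 6285.14, Σxy = 1320.57
nΣxy − ΣxΣy = 10564.56 − 10224.2 = 340.36
nΣx² − (Σx)² = 2247.44 − 2199.61 = 47.83; nΣy² − (Σy)² = 50281.12 − 47524 = 2757.12
r = 340.36 / √(47.83 × 2757.12) = 340.36 / 363.1433 ≈ 0.937

0.937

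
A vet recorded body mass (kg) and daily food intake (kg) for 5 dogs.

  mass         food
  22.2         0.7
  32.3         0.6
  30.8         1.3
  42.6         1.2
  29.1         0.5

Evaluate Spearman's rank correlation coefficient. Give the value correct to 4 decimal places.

0.3000

Rank mass: 1, 4, 3, 5, 2
Rank food: 3, 2, 5, 4, 1
d = rank(mass) − rank(food): -2, 2, -2, 1, 1; Σd² = 14
ρ = 1 − 6Σd² / [n(n²−1)] = 1 − 6×14 / (5×24) = 1 − 84/120 ≈ 0.3000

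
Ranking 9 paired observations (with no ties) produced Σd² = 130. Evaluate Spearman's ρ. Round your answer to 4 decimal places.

-0.0833

ρ = 1 − 6Σd² / [n(n²−1)] = 1 − 6×130 / (9×80)
  = 1 − 780/720 = 1 − 1.08333 ≈ -0.0833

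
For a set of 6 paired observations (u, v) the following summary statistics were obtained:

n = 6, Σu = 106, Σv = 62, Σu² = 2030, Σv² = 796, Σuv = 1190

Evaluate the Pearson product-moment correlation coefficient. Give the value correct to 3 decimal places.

r = (nΣuv − ΣuΣv) / √[(nΣu² − (Σu)²)(nΣv² − (Σv)²)]
Numerator: 6×1190 − 106×62 = 568
Denominator: √[(12180 − 11236)(4776 − 3844)] = √[944 × 932] = 937.9808
r = 568 / 937.9808 ≈ 0.606

0.606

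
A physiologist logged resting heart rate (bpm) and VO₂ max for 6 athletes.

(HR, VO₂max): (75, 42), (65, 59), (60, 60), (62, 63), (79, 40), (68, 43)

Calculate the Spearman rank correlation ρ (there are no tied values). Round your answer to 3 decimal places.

Rank HR: 5, 3, 1, 2, 6, 4
Rank VO₂max: 2, 4, 5, 6, 1, 3
d = rank(HR) − rank(VO₂max): 3, -1, -4, -4, 5, 1; Σd² = 68
ρ = 1 − 6Σd² / [n(n²−1)] = 1 − 6×68 / (6×35) = 1 − 408/210 ≈ -0.943

-0.943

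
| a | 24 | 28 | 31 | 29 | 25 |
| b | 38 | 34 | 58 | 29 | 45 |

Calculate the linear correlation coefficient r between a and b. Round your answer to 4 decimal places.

0.2960

n = 5, Σa = 137, Σb = 204, Σa² = 3787, Σb² = 8830, Σab = 5628
nΣab − ΣaΣb = 28140 − 27948 = 192
nΣa² − (Σa)² = 18935 − 18769 = 166; nΣb² − (Σb)² = 44150 − 41616 = 2534
r = 192 / √(166 × 2534) = 192 / 648.5707 ≈ 0.2960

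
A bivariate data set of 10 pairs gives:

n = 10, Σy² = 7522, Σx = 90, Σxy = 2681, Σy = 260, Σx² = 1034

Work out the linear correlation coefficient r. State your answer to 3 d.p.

r = (nΣxy − ΣxΣy) / √[(nΣx² − (Σx)²)(nΣy² − (Σy)²)]
Numerator: 10×2681 − 90×260 = 3410
Denominator: √[(10340 − 8100)(75220 − 67600)] = √[2240 × 7620] = 4131.4404
r = 3410 / 4131.4404 ≈ 0.825

0.825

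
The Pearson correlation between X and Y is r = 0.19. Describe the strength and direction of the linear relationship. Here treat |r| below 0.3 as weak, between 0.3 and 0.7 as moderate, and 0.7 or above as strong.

r = 0.19 > 0 so the relationship is positive.
|r| = 0.19, which falls in the weak range.

weak positive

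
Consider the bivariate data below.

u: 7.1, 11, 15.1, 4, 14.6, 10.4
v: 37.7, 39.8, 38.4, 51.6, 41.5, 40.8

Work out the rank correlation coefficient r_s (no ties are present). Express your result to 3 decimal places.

-0.257

Rank u: 2, 4, 6, 1, 5, 3
Rank v: 1, 3, 2, 6, 5, 4
d = rank(u) − rank(v): 1, 1, 4, -5, 0, -1; Σd² = 44
ρ = 1 − 6Σd² / [n(n²−1)] = 1 − 6×44 / (6×35) = 1 − 264/210 ≈ -0.257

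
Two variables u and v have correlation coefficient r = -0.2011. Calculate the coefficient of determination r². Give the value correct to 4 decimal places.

0.0404

r² = (-0.2011)² = 0.0404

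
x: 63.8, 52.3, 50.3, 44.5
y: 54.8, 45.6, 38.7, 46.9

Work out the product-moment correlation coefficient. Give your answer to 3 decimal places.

n = 4, Σx = 210.9, Σy = 186, Σx² = 11316.07, Σy² = 8779.7, Σxy = 9914.78
nΣxy − ΣxΣy = 39659.12 − 39227.4 = 431.72
nΣx² − (Σx)² = 45264.28 − 44478.81 = 785.47; nΣy² − (Σy)² = 35118.8 − 34596 = 522.8
r = 431.72 / √(785.47 × 522.8) = 431.72 / 640.8149 ≈ 0.674

0.674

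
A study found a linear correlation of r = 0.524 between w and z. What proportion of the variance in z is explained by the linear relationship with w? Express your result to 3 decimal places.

0.275

r² = (0.524)² = 0.275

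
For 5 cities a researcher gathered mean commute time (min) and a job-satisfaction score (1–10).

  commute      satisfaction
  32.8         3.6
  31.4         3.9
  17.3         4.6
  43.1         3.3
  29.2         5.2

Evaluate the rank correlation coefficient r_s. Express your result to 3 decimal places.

-0.900

Rank commute: 4, 3, 1, 5, 2
Rank satisfaction: 2, 3, 4, 1, 5
d = rank(commute) − rank(satisfaction): 2, 0, -3, 4, -3; Σd² = 38
ρ = 1 − 6Σd² / [n(n²−1)] = 1 − 6×38 / (5×24) = 1 − 228/120 ≈ -0.900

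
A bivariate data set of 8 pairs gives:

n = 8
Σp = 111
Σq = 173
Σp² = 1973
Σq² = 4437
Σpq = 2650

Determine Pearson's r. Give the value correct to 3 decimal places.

0.455

r = (nΣpq − ΣpΣq) / √[(nΣp² − (Σp)²)(nΣq² − (Σq)²)]
Numerator: 8×2650 − 111×173 = 1997
Denominator: √[(15784 − 12321)(35496 − 29929)] = √[3463 × 5567] = 4390.7313
r = 1997 / 4390.7313 ≈ 0.455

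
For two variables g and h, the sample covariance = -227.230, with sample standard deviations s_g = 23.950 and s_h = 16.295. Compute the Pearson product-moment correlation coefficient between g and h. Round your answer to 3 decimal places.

-0.582

r = Cov(g,h) / (s_g · s_h) = -227.230 / (23.950 × 16.295)
  = -227.230 / 390.2653 ≈ -0.582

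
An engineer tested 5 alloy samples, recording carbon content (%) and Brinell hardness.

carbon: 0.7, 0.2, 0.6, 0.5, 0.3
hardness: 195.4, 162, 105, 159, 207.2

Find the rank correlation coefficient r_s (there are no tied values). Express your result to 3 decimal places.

-0.200

Rank carbon: 5, 1, 4, 3, 2
Rank hardness: 4, 3, 1, 2, 5
d = rank(carbon) − rank(hardness): 1, -2, 3, 1, -3; Σd² = 24
ρ = 1 − 6Σd² / [n(n²−1)] = 1 − 6×24 / (5×24) = 1 − 144/120 ≈ -0.200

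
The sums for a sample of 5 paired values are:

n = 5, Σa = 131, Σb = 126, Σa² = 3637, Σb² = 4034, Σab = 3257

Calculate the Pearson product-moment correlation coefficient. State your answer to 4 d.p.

r = (nΣab − ΣaΣb) / √[(nΣa² − (Σa)²)(nΣb² − (Σb)²)]
Numerator: 5×3257 − 131×126 = -221
Denominator: √[(18185 − 17161)(20170 − 15876)] = √[1024 × 4294] = 2096.9158
r = -221 / 2096.9158 ≈ -0.1054

-0.1054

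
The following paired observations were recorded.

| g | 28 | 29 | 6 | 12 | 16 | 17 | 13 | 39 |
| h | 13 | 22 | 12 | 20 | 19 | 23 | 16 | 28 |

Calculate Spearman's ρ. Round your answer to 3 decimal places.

0.643

Rank g: 6, 7, 1, 2, 4, 5, 3, 8
Rank h: 2, 6, 1, 5, 4, 7, 3, 8
d = rank(g) − rank(h): 4, 1, 0, -3, 0, -2, 0, 0; Σd² = 30
ρ = 1 − 6Σd² / [n(n²−1)] = 1 − 6×30 / (8×63) = 1 − 180/504 ≈ 0.643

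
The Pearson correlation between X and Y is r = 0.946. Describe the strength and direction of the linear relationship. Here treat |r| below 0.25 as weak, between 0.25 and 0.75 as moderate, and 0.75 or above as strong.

r = 0.946 > 0 so the relationship is positive.
|r| = 0.946, which falls in the strong range.

strong positive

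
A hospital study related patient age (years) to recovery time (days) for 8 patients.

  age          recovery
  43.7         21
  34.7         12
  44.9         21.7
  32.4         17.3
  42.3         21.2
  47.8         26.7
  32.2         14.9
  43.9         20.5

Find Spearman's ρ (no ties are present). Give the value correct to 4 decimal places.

Rank age: 5, 3, 7, 2, 4, 8, 1, 6
Rank recovery: 5, 1, 7, 3, 6, 8, 2, 4
d = rank(age) − rank(recovery): 0, 2, 0, -1, -2, 0, -1, 2; Σd² = 14
ρ = 1 − 6Σd² / [n(n²−1)] = 1 − 6×14 / (8×63) = 1 − 84/504 ≈ 0.8333

0.8333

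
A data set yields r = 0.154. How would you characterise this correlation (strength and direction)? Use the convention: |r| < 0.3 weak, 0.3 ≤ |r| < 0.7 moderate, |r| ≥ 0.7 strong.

r = 0.154 > 0 so the relationship is positive.
|r| = 0.154, which falls in the weak range.

weak positive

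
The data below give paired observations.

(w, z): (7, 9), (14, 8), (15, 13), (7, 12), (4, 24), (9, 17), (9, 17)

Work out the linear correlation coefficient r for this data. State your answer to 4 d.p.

n = 7, Σw = 65, Σz = 100, Σw² = 697, Σz² = 1612, Σwz = 856
nΣwz − ΣwΣz = 5992 − 6500 = -508
nΣw² − (Σw)² = 4879 − 4225 = 654; nΣz² − (Σz)² = 11284 − 10000 = 1284
r = -508 / √(654 × 1284) = -508 / 916.3711 ≈ -0.5544

-0.5544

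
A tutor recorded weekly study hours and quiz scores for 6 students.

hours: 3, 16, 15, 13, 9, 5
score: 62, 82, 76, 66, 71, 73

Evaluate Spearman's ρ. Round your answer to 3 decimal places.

0.771

Rank hours: 1, 6, 5, 4, 3, 2
Rank score: 1, 6, 5, 2, 3, 4
d = rank(hours) − rank(score): 0, 0, 0, 2, 0, -2; Σd² = 8
ρ = 1 − 6Σd² / [n(n²−1)] = 1 − 6×8 / (6×35) = 1 − 48/210 ≈ 0.771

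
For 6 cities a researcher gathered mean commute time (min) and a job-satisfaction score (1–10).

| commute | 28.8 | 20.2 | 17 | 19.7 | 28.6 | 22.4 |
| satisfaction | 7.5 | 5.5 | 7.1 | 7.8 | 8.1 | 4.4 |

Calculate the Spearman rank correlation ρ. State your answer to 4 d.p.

Rank commute: 6, 3, 1, 2, 5, 4
Rank satisfaction: 4, 2, 3, 5, 6, 1
d = rank(commute) − rank(satisfaction): 2, 1, -2, -3, -1, 3; Σd² = 28
ρ = 1 − 6Σd² / [n(n²−1)] = 1 − 6×28 / (6×35) = 1 − 168/210 ≈ 0.2000

0.2000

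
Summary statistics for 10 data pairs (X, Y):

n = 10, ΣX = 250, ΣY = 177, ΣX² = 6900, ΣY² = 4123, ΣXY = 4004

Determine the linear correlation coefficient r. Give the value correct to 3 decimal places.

-0.525

r = (nΣXY − ΣXΣY) / √[(nΣX² − (ΣX)²)(nΣY² − (ΣY)²)]
Numerator: 10×4004 − 250×177 = -4210
Denominator: √[(69000 − 62500)(41230 − 31329)] = √[6500 × 9901] = 8022.2503
r = -4210 / 8022.2503 ≈ -0.525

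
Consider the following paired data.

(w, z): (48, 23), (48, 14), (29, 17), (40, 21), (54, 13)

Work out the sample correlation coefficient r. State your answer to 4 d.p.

-0.2592

n = 5, Σw = 219, Σz = 88, Σw² = 9965, Σz² = 1624, Σwz = 3811
nΣwz − ΣwΣz = 19055 − 19272 = -217
nΣw² − (Σw)² = 49825 − 47961 = 1864; nΣz² − (Σz)² = 8120 − 7744 = 376
r = -217 / √(1864 × 376) = -217 / 837.1762 ≈ -0.2592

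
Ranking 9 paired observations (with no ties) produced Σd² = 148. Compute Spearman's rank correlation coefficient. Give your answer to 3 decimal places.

ρ = 1 − 6Σd² / [n(n²−1)] = 1 − 6×148 / (9×80)
  = 1 − 888/720 = 1 − 1.2333 ≈ -0.233

-0.233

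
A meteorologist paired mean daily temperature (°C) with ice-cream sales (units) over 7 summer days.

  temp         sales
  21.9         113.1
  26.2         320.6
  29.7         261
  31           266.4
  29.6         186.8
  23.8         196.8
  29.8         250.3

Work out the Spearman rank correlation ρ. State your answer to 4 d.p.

0.5357

Rank temp: 1, 3, 5, 7, 4, 2, 6
Rank sales: 1, 7, 5, 6, 2, 3, 4
d = rank(temp) − rank(sales): 0, -4, 0, 1, 2, -1, 2; Σd² = 26
ρ = 1 − 6Σd² / [n(n²−1)] = 1 − 6×26 / (7×48) = 1 − 156/336 ≈ 0.5357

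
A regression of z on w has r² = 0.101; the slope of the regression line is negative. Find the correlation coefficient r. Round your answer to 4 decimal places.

|r| = √0.101 = 0.3178
The association is negative, so r = −0.3178.

-0.3178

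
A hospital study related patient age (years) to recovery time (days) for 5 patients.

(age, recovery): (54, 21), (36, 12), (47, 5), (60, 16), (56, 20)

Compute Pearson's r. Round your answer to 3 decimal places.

0.555

n = 5, Σx = 253, Σy = 74, Σx² = 13157, Σy² = 1266, Σxy = 3881
nΣxy − ΣxΣy = 19405 − 18722 = 683
nΣx² − (Σx)² = 65785 − 64009 = 1776; nΣy² − (Σy)² = 6330 − 5476 = 854
r = 683 / √(1776 × 854) = 683 / 1231.5454 ≈ 0.555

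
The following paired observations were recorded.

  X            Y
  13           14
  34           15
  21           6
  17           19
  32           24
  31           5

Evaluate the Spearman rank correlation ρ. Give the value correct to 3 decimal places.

Rank X: 1, 6, 3, 2, 5, 4
Rank Y: 3, 4, 2, 5, 6, 1
d = rank(X) − rank(Y): -2, 2, 1, -3, -1, 3; Σd² = 28
ρ = 1 − 6Σd² / [n(n²−1)] = 1 − 6×28 / (6×35) = 1 − 168/210 ≈ 0.200

0.200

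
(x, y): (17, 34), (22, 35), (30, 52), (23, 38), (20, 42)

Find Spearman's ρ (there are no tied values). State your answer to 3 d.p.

0.700

Rank x: 1, 3, 5, 4, 2
Rank y: 1, 2, 5, 3, 4
d = rank(x) − rank(y): 0, 1, 0, 1, -2; Σd² = 6
ρ = 1 − 6Σd² / [n(n²−1)] = 1 − 6×6 / (5×24) = 1 − 36/120 ≈ 0.700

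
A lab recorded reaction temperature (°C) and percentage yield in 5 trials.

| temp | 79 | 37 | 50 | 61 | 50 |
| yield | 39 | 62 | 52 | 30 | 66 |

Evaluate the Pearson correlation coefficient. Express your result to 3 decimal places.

n = 5, Σx = 277, Σy = 249, Σx² = 16331, Σy² = 13325, Σxy = 13105
nΣxy − ΣxΣy = 65525 − 68973 = -3448
nΣx² − (Σx)² = 81655 − 76729 = 4926; nΣy² − (Σy)² = 66625 − 62001 = 4624
r = -3448 / √(4926 × 4624) = -3448 / 4772.6119 ≈ -0.722

-0.722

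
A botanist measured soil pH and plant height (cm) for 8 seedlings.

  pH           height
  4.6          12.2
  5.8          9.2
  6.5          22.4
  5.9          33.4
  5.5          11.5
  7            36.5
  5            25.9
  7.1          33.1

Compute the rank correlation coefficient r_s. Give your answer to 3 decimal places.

Rank pH: 1, 4, 6, 5, 3, 7, 2, 8
Rank height: 3, 1, 4, 7, 2, 8, 5, 6
d = rank(pH) − rank(height): -2, 3, 2, -2, 1, -1, -3, 2; Σd² = 36
ρ = 1 − 6Σd² / [n(n²−1)] = 1 − 6×36 / (8×63) = 1 − 216/504 ≈ 0.571

0.571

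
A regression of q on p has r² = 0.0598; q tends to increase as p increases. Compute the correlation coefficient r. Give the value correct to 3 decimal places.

|r| = √0.0598 = 0.245
The association is positive, so r = 0.245.

0.245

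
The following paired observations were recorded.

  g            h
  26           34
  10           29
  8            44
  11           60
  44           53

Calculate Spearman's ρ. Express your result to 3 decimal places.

Rank g: 4, 2, 1, 3, 5
Rank h: 2, 1, 3, 5, 4
d = rank(g) − rank(h): 2, 1, -2, -2, 1; Σd² = 14
ρ = 1 − 6Σd² / [n(n²−1)] = 1 − 6×14 / (5×24) = 1 − 84/120 ≈ 0.300

0.300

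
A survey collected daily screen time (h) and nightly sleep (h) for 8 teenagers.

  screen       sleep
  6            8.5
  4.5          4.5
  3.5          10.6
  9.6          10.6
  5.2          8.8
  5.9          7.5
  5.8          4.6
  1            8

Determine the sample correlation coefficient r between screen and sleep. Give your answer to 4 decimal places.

n = 8, Σx = 41.5, Σy = 63.1, Σx² = 257.15, Σy² = 536.07, Σxy = 334.8
nΣxy − ΣxΣy = 2678.4 − 2618.65 = 59.75
nΣx² − (Σx)² = 2057.2 − 1722.25 = 334.95; nΣy² − (Σy)² = 4288.56 − 3981.61 = 306.95
r = 59.75 / √(334.95 × 306.95) = 59.75 / 320.6445 ≈ 0.1863

0.1863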